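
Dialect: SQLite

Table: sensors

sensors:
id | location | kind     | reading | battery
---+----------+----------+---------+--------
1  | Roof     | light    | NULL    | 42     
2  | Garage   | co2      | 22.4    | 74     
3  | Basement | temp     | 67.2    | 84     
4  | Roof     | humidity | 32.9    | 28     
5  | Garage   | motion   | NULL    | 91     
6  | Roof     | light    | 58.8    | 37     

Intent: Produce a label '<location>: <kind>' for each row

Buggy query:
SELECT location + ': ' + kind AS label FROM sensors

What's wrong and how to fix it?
Bug: SQLite uses || for string concatenation; + coerces text to numbers (yielding 0)

Fix: Use the || operator for string concatenation

Corrected query:
SELECT location || ': ' || kind AS label FROM sensors

Result:
label         
--------------
Roof: light   
Garage: co2   
Basement: temp
Roof: humidity
Garage: motion
Roof: light   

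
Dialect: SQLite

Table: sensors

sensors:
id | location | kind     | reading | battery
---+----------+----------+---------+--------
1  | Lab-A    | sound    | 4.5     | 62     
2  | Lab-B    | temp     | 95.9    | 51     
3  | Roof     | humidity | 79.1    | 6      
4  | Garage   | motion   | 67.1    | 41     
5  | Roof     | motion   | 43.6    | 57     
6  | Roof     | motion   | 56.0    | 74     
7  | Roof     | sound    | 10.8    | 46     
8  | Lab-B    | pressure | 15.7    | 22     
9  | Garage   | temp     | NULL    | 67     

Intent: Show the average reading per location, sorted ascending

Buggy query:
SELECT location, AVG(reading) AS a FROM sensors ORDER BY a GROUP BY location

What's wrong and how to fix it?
Bug: ORDER BY appears before GROUP BY; SQL clause order requires GROUP BY first

Fix: Reorder: SELECT … FROM … GROUP BY … ORDER BY …

Corrected query:
SELECT location, AVG(reading) AS a FROM sensors GROUP BY location ORDER BY a

Result:
location | a     
---------+-------
Lab-A    | 4.5   
Roof     | 47.375
Lab-B    | 55.8  
Garage   | 67.1  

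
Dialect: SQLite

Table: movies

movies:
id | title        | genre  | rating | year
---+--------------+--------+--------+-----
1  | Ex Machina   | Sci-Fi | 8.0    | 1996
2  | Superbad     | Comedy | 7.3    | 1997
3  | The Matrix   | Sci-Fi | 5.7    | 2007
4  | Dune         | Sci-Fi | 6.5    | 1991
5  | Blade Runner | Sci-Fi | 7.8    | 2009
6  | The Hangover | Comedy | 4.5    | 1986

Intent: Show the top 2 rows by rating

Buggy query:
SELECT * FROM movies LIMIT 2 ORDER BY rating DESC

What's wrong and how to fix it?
Bug: LIMIT must come after ORDER BY

Fix: Sort with ORDER BY, then apply LIMIT

Corrected query:
SELECT * FROM movies ORDER BY rating DESC LIMIT 2

Result:
id | title        | genre  | rating | year
---+--------------+--------+--------+-----
1  | Ex Machina   | Sci-Fi | 8      | 1996
5  | Blade Runner | Sci-Fi | 7.8    | 2009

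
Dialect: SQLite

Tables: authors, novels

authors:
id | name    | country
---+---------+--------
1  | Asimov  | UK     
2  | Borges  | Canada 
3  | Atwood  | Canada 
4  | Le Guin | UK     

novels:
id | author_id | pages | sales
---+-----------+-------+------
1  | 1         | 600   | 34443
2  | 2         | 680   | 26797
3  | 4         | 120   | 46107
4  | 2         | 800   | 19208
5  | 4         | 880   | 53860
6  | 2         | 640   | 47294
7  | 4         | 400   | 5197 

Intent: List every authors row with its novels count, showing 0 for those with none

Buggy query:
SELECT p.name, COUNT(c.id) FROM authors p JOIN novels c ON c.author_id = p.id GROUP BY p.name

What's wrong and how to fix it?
Bug: INNER JOIN drops authors rows that have no matching novels rows

Fix: Use LEFT JOIN so parents without children still appear (COUNT(c.id) gives 0)

Corrected query:
SELECT p.name, COUNT(c.id) FROM authors p LEFT JOIN novels c ON c.author_id = p.id GROUP BY p.name

Result:
name    | COUNT(c.id)
--------+------------
Asimov  | 1          
Atwood  | 0          
Borges  | 3          
Le Guin | 3          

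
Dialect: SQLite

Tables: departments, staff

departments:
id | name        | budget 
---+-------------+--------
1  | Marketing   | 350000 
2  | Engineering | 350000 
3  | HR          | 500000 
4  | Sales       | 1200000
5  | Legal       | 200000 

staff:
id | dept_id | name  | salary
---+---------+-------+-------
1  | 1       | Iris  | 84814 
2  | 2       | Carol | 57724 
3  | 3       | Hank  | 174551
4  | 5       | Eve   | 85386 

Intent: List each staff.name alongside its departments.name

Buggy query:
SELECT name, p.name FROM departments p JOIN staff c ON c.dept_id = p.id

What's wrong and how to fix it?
Bug: Both tables have a 'name' column; the unqualified reference is ambiguous

Fix: Prefix ambiguous columns with the table alias

Corrected query:
SELECT c.name, p.name FROM departments p JOIN staff c ON c.dept_id = p.id

Result:
name  | name       
------+------------
Iris  | Marketing  
Carol | Engineering
Hank  | HR         
Eve   | Legal      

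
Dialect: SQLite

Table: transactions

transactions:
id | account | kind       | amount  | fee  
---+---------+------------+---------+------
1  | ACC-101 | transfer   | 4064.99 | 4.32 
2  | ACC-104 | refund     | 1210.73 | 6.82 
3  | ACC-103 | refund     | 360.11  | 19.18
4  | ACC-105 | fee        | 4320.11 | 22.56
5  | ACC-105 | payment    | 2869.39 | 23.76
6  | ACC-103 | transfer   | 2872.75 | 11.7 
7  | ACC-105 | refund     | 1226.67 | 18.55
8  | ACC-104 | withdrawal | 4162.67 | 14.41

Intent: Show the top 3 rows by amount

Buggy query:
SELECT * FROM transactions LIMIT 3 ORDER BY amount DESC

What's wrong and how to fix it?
Bug: LIMIT must come after ORDER BY

Fix: Sort with ORDER BY, then apply LIMIT

Corrected query:
SELECT * FROM transactions ORDER BY amount DESC LIMIT 3

Result:
id | account | kind       | amount  | fee  
---+---------+------------+---------+------
4  | ACC-105 | fee        | 4320.11 | 22.56
8  | ACC-104 | withdrawal | 4162.67 | 14.41
1  | ACC-101 | transfer   | 4064.99 | 4.32 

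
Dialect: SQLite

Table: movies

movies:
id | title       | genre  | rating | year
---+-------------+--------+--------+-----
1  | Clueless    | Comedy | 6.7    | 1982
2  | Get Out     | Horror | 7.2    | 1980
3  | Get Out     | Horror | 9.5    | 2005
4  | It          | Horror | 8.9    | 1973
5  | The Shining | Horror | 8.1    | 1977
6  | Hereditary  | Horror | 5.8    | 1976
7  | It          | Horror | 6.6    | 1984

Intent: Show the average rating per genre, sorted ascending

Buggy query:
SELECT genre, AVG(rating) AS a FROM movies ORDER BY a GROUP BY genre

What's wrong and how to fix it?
Bug: ORDER BY appears before GROUP BY; SQL clause order requires GROUP BY first

Fix: Move ORDER BY to the end, after GROUP BY

Corrected query:
SELECT genre, AVG(rating) AS a FROM movies GROUP BY genre ORDER BY a

Result:
genre  | a       
-------+---------
Comedy | 6.7     
Horror | 7.683333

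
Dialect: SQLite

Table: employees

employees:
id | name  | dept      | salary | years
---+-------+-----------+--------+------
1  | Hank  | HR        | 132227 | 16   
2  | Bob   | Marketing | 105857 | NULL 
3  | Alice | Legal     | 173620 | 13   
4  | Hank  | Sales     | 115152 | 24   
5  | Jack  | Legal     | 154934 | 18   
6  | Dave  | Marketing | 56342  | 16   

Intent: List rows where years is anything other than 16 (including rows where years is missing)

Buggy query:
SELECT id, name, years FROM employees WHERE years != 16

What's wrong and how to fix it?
Bug: Inequality against NULL is unknown, not true; rows with NULL are dropped

Fix: Add an explicit OR years IS NULL to include the missing-value rows

Corrected query:
SELECT id, name, years FROM employees WHERE years != 16 OR years IS NULL

Result:
id | name  | years
---+-------+------
2  | Bob   | NULL 
3  | Alice | 13   
4  | Hank  | 24   
5  | Jack  | 18   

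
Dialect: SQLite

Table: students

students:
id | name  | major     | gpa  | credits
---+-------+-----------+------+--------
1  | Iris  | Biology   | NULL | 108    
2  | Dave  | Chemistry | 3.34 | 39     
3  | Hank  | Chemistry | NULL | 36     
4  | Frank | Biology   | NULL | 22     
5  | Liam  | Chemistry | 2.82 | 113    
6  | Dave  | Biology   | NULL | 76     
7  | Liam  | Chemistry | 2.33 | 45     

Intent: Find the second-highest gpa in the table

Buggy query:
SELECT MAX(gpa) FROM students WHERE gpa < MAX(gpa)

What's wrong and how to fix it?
Bug: The inner MAX is an aggregate inside WHERE, which is not allowed

Fix: Compute the overall MAX in a subquery, then take MAX of rows below it

Corrected query:
SELECT MAX(gpa) FROM students WHERE gpa < (SELECT MAX(gpa) FROM students)

Result:
MAX(gpa)
--------
2.82    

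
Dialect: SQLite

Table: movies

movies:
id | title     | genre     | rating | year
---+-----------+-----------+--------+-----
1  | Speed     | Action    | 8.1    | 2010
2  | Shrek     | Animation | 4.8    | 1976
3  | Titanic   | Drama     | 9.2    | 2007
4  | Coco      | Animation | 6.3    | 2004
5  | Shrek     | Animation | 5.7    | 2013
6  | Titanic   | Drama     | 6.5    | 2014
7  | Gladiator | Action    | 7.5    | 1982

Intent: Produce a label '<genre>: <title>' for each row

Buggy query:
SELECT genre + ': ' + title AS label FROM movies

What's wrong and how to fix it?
Bug: SQLite uses || for string concatenation; + coerces text to numbers (yielding 0)

Fix: Use the || operator for string concatenation

Corrected query:
SELECT genre || ': ' || title AS label FROM movies

Result:
label            
-----------------
Action: Speed    
Animation: Shrek 
Drama: Titanic   
Animation: Coco  
Animation: Shrek 
Drama: Titanic   
Action: Gladiator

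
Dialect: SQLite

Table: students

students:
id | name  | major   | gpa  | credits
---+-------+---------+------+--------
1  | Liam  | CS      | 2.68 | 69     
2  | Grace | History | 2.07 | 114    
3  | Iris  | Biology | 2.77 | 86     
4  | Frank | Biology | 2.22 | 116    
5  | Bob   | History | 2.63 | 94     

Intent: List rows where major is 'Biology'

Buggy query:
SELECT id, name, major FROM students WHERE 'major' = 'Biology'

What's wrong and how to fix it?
Bug: Single quotes denote string literals in SQL; the column name is being compared as a constant string

Fix: Reference the column as major without single quotes

Corrected query:
SELECT id, name, major FROM students WHERE major = 'Biology'

Result:
id | name  | major  
---+-------+--------
3  | Iris  | Biology
4  | Frank | Biology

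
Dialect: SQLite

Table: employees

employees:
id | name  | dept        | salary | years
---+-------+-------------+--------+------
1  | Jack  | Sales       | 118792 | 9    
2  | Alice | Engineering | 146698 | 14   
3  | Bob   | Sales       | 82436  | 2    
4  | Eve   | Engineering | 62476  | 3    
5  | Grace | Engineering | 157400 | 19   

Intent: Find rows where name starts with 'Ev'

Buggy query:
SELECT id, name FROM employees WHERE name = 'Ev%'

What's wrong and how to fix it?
Bug: Wildcards only work with LIKE; '=' treats '%' as a literal character

Fix: Replace '=' with LIKE so 'Ev%' is treated as a pattern

Corrected query:
SELECT id, name FROM employees WHERE name LIKE 'Ev%'

Result:
id | name
---+-----
4  | Eve 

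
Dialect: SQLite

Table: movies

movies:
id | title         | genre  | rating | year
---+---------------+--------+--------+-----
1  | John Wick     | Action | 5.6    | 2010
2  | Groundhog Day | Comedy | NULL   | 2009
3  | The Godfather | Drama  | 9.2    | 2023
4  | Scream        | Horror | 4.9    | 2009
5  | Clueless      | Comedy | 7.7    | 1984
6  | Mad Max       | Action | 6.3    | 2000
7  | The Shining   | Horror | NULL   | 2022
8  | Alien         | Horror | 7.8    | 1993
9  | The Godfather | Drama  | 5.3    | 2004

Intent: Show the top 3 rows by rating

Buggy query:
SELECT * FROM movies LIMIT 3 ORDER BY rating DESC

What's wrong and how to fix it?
Bug: LIMIT must come after ORDER BY

Fix: Sort with ORDER BY, then apply LIMIT

Corrected query:
SELECT * FROM movies ORDER BY rating DESC LIMIT 3

Result:
id | title         | genre  | rating | year
---+---------------+--------+--------+-----
3  | The Godfather | Drama  | 9.2    | 2023
8  | Alien         | Horror | 7.8    | 1993
5  | Clueless      | Comedy | 7.7    | 1984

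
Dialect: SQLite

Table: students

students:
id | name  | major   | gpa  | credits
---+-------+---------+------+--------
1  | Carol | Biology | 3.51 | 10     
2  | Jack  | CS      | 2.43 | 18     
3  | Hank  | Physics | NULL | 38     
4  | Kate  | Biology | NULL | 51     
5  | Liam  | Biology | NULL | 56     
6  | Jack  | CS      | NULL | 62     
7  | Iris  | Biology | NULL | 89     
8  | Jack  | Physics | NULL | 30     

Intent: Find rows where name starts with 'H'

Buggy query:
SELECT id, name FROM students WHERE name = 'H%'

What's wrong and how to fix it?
Bug: Wildcards only work with LIKE; '=' treats '%' as a literal character

Fix: Replace '=' with LIKE so 'H%' is treated as a pattern

Corrected query:
SELECT id, name FROM students WHERE name LIKE 'H%'

Result:
id | name
---+-----
3  | Hank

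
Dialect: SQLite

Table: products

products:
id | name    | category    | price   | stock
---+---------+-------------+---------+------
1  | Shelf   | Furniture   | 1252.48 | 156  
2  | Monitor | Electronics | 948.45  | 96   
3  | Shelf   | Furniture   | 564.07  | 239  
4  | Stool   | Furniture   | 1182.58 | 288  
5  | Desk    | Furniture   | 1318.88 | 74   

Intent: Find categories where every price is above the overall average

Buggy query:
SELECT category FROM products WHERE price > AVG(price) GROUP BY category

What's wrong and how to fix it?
Bug: AVG() is an aggregate; it can't sit directly in WHERE

Fix: Compute the overall average in a scalar subquery and compare each group's MIN against it in HAVING

Corrected query:
SELECT category FROM products GROUP BY category HAVING MIN(price) > (SELECT AVG(price) FROM products)

Result:
(no rows)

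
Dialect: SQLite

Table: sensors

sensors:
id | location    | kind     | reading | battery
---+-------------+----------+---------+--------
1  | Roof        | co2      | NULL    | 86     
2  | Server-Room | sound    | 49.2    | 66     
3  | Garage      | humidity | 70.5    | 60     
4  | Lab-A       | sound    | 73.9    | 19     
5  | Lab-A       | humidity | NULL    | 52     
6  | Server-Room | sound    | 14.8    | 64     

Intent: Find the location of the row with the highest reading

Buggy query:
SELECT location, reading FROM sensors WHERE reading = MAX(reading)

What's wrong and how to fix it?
Bug: MAX(reading) is an aggregate and cannot be used directly in WHERE

Fix: Wrap MAX in a scalar subquery so WHERE compares against a single value

Corrected query:
SELECT location, reading FROM sensors WHERE reading = (SELECT MAX(reading) FROM sensors)

Result:
location | reading
---------+--------
Lab-A    | 73.9   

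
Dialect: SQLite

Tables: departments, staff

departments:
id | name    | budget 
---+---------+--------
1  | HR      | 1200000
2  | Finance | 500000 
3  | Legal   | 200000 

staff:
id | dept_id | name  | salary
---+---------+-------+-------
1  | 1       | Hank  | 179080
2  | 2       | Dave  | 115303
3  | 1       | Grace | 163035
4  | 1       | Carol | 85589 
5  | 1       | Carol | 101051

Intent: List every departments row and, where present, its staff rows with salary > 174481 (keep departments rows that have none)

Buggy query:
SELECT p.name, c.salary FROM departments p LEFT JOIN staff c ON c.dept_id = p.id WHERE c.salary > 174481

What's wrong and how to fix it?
Bug: A WHERE condition on the right-hand table after LEFT JOIN drops unmatched parents

Fix: Put 'c.salary > 174481' in the JOIN's ON clause instead of WHERE

Corrected query:
SELECT p.name, c.salary FROM departments p LEFT JOIN staff c ON c.dept_id = p.id AND c.salary > 174481

Result:
name    | salary
--------+-------
HR      | 179080
Finance | NULL  
Legal   | NULL  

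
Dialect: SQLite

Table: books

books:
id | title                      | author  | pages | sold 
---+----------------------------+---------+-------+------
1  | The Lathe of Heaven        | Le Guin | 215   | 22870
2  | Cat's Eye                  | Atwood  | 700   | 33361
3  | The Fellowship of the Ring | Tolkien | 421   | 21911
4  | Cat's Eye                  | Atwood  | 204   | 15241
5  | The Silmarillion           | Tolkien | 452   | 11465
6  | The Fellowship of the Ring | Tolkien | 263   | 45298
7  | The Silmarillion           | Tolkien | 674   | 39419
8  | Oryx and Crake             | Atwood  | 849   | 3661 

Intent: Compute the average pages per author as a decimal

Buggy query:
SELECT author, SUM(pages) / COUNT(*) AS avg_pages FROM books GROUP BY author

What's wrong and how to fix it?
Bug: SUM(pages) and COUNT(*) are both integers; the division truncates the fractional part

Fix: Cast one side to REAL so the division keeps the fractional part

Corrected query:
SELECT author, SUM(pages) * 1.0 / COUNT(*) AS avg_pages FROM books GROUP BY author

Result:
author  | avg_pages 
--------+-----------
Atwood  | 584.333333
Le Guin | 215       
Tolkien | 452.5     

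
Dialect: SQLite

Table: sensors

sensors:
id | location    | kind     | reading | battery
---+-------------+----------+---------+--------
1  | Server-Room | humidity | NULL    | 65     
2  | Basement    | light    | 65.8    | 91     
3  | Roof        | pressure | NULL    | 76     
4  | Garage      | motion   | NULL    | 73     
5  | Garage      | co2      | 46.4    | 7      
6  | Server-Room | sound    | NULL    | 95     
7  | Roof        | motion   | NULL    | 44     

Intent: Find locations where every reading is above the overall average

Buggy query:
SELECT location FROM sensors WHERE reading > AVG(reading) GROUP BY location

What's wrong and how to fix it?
Bug: AVG() is an aggregate; it can't sit directly in WHERE

Fix: Use a subquery for AVG and a HAVING MIN(...) filter so the condition holds for every row in the group

Corrected query:
SELECT location FROM sensors GROUP BY location HAVING MIN(reading) > (SELECT AVG(reading) FROM sensors)

Result:
location
--------
Basement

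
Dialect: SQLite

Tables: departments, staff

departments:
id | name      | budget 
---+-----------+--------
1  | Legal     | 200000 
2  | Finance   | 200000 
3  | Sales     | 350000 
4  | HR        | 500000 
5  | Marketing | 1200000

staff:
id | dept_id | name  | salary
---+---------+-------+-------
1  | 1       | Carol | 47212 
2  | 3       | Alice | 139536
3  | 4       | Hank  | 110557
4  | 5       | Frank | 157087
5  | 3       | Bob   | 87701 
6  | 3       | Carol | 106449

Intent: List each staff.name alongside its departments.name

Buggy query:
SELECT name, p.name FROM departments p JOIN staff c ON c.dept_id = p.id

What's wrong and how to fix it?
Bug: Both tables have a 'name' column; the unqualified reference is ambiguous

Fix: Prefix ambiguous columns with the table alias

Corrected query:
SELECT c.name, p.name FROM departments p JOIN staff c ON c.dept_id = p.id

Result:
name  | name     
------+----------
Carol | Legal    
Alice | Sales    
Hank  | HR       
Frank | Marketing
Bob   | Sales    
Carol | Sales    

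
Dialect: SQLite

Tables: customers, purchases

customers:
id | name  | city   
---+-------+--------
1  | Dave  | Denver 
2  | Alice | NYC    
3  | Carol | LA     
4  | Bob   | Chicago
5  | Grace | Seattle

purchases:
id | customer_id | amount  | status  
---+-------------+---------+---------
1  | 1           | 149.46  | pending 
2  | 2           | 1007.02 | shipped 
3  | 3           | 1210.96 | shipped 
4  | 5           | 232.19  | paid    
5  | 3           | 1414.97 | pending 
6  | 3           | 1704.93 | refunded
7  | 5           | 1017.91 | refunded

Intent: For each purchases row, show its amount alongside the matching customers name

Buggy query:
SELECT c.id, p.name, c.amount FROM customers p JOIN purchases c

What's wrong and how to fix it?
Bug: Missing join condition: each purchases row is matched to all customers rows instead of just its own

Fix: Specify the join condition linking the foreign key to the parent id

Corrected query:
SELECT c.id, p.name, c.amount FROM customers p JOIN purchases c ON c.customer_id = p.id

Result:
id | name  | amount 
---+-------+--------
1  | Dave  | 149.46 
2  | Alice | 1007.02
3  | Carol | 1210.96
4  | Grace | 232.19 
5  | Carol | 1414.97
6  | Carol | 1704.93
7  | Grace | 1017.91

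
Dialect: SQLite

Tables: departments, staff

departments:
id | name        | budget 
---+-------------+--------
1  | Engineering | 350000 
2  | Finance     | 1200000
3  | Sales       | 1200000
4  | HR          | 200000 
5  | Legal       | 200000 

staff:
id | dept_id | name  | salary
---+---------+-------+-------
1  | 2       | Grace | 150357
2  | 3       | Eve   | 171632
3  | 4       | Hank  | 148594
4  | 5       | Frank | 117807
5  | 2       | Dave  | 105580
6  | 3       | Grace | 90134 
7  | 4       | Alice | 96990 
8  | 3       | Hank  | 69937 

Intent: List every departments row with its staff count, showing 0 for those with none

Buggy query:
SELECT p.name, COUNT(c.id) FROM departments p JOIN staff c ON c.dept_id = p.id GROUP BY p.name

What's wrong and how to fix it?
Bug: INNER JOIN drops departments rows that have no matching staff rows

Fix: Use LEFT JOIN so parents without children still appear (COUNT(c.id) gives 0)

Corrected query:
SELECT p.name, COUNT(c.id) FROM departments p LEFT JOIN staff c ON c.dept_id = p.id GROUP BY p.name

Result:
name        | COUNT(c.id)
------------+------------
Engineering | 0          
Finance     | 2          
HR          | 2          
Legal       | 1          
Sales       | 3          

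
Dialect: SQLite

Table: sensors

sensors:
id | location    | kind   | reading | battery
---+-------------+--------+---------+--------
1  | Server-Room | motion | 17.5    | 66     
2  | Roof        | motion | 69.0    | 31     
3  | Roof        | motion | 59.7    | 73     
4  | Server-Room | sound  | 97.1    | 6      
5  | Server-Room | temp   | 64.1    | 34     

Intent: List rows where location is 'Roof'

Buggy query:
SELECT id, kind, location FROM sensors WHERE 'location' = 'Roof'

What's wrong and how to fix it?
Bug: Single quotes denote string literals in SQL; the column name is being compared as a constant string

Fix: Remove the quotes around the column name (or use double quotes for an identifier)

Corrected query:
SELECT id, kind, location FROM sensors WHERE location = 'Roof'

Result:
id | kind   | location
---+--------+---------
2  | motion | Roof    
3  | motion | Roof    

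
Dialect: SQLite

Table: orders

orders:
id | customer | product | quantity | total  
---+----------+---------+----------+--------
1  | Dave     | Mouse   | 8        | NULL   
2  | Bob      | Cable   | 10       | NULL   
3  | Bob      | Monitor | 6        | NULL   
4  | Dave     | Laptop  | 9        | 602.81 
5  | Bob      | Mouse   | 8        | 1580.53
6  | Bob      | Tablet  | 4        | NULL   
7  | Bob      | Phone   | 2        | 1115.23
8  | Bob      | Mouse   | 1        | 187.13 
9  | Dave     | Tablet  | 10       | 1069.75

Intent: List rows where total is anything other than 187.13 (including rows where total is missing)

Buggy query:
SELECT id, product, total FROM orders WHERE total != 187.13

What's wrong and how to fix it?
Bug: 'total != 187.13' is unknown when total is NULL, so NULL rows are silently excluded

Fix: Add an explicit OR total IS NULL to include the missing-value rows

Corrected query:
SELECT id, product, total FROM orders WHERE total != 187.13 OR total IS NULL

Result:
id | product | total  
---+---------+--------
1  | Mouse   | NULL   
2  | Cable   | NULL   
3  | Monitor | NULL   
4  | Laptop  | 602.81 
5  | Mouse   | 1580.53
6  | Tablet  | NULL   
7  | Phone   | 1115.23
9  | Tablet  | 1069.75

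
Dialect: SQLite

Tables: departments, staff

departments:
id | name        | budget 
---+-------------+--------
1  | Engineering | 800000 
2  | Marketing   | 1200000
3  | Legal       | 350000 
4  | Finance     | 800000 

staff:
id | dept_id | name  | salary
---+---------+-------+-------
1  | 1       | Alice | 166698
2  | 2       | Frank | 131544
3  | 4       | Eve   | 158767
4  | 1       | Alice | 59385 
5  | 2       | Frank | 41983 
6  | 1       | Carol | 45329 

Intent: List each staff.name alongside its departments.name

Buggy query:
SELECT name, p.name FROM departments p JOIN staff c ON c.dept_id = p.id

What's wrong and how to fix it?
Bug: Both tables have a 'name' column; the unqualified reference is ambiguous

Fix: Qualify the column with its table alias (c.name)

Corrected query:
SELECT c.name, p.name FROM departments p JOIN staff c ON c.dept_id = p.id

Result:
name  | name       
------+------------
Alice | Engineering
Frank | Marketing  
Eve   | Finance    
Alice | Engineering
Frank | Marketing  
Carol | Engineering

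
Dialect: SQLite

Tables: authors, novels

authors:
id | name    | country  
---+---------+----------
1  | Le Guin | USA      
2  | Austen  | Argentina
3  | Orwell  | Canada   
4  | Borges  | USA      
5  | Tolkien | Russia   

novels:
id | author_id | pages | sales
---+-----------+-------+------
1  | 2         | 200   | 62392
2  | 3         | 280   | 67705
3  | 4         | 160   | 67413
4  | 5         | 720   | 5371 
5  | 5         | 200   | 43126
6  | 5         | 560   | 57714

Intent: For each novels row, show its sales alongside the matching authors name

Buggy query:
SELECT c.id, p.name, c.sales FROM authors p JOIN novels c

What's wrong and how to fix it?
Bug: Missing join condition: each novels row is matched to all authors rows instead of just its own

Fix: Specify the join condition linking the foreign key to the parent id

Corrected query:
SELECT c.id, p.name, c.sales FROM authors p JOIN novels c ON c.author_id = p.id

Result:
id | name    | sales
---+---------+------
1  | Austen  | 62392
2  | Orwell  | 67705
3  | Borges  | 67413
4  | Tolkien | 5371 
5  | Tolkien | 43126
6  | Tolkien | 57714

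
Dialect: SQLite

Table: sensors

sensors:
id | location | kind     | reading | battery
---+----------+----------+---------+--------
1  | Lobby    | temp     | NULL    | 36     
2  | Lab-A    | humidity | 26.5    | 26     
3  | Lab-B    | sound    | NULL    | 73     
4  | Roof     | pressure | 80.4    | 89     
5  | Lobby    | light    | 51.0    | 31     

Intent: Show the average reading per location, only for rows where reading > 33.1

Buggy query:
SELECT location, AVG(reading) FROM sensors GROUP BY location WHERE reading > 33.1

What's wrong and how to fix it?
Bug: Row-level WHERE must come before GROUP BY in the clause order

Fix: Place WHERE between FROM and GROUP BY

Corrected query:
SELECT location, AVG(reading) FROM sensors WHERE reading > 33.1 GROUP BY location

Result:
location | AVG(reading)
---------+-------------
Lobby    | 51          
Roof     | 80.4        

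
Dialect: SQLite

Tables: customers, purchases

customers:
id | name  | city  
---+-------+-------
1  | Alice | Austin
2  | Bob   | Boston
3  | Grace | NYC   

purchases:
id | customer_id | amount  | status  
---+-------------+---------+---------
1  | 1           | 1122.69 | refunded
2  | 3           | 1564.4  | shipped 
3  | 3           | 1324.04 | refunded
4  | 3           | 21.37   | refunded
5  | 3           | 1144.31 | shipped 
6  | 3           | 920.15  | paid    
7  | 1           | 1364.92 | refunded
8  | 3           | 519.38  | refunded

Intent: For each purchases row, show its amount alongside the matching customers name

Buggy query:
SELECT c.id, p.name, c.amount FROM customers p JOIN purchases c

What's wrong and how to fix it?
Bug: Missing join condition: each purchases row is matched to all customers rows instead of just its own

Fix: Specify the join condition linking the foreign key to the parent id

Corrected query:
SELECT c.id, p.name, c.amount FROM customers p JOIN purchases c ON c.customer_id = p.id

Result:
id | name  | amount 
---+-------+--------
1  | Alice | 1122.69
2  | Grace | 1564.4 
3  | Grace | 1324.04
4  | Grace | 21.37  
5  | Grace | 1144.31
6  | Grace | 920.15 
7  | Alice | 1364.92
8  | Grace | 519.38 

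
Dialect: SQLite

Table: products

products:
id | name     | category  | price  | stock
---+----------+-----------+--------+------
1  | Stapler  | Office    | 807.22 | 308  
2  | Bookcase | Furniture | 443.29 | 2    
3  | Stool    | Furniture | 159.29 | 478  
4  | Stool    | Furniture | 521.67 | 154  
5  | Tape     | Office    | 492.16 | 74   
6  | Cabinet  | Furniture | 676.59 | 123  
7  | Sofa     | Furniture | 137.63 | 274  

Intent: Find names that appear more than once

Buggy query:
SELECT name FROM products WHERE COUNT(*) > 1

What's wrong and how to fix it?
Bug: COUNT(*) is an aggregate and cannot be used in WHERE

Fix: GROUP BY name, then filter groups with HAVING COUNT(*) > 1

Corrected query:
SELECT name FROM products GROUP BY name HAVING COUNT(*) > 1

Result:
name 
-----
Stool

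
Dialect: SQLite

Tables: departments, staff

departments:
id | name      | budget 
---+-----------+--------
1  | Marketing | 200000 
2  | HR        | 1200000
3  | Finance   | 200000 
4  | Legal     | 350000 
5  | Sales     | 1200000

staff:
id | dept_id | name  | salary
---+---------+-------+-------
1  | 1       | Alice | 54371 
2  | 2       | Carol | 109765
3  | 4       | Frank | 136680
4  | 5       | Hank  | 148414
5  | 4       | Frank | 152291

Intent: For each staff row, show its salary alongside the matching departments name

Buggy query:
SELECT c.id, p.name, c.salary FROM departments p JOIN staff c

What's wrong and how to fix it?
Bug: JOIN with no ON clause produces a cartesian product; every staff row pairs with every departments row

Fix: Add ON c.dept_id = p.id to the JOIN

Corrected query:
SELECT c.id, p.name, c.salary FROM departments p JOIN staff c ON c.dept_id = p.id

Result:
id | name      | salary
---+-----------+-------
1  | Marketing | 54371 
2  | HR        | 109765
3  | Legal     | 136680
4  | Sales     | 148414
5  | Legal     | 152291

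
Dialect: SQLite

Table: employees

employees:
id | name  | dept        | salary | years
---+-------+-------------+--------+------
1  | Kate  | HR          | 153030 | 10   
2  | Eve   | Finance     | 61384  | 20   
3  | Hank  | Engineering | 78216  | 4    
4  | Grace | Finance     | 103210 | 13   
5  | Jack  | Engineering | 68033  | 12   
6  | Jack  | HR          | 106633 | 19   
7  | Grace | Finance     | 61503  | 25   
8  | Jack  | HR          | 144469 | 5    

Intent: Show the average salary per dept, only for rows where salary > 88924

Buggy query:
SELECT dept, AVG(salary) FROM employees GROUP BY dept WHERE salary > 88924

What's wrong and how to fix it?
Bug: WHERE cannot follow GROUP BY

Fix: Move the WHERE clause before GROUP BY

Corrected query:
SELECT dept, AVG(salary) FROM employees WHERE salary > 88924 GROUP BY dept

Result:
dept    | AVG(salary)  
--------+--------------
Finance | 103210       
HR      | 134710.666667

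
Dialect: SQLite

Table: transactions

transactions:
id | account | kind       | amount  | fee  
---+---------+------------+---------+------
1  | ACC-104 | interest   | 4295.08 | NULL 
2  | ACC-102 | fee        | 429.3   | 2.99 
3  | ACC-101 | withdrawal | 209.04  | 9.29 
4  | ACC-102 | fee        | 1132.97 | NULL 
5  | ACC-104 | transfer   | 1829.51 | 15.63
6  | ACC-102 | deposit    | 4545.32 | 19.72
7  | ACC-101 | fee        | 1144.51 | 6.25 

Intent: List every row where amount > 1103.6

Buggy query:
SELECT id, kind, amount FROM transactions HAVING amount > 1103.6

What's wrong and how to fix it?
Bug: HAVING filters the output of aggregation, but this query has no GROUP BY and no aggregate functions, so SQLite rejects it (HAVING clause on a non-aggregate query); the condition here is per row

Fix: Replace HAVING with WHERE since the condition applies to individual rows

Corrected query:
SELECT id, kind, amount FROM transactions WHERE amount > 1103.6

Result:
id | kind     | amount 
---+----------+--------
1  | interest | 4295.08
4  | fee      | 1132.97
5  | transfer | 1829.51
6  | deposit  | 4545.32
7  | fee      | 1144.51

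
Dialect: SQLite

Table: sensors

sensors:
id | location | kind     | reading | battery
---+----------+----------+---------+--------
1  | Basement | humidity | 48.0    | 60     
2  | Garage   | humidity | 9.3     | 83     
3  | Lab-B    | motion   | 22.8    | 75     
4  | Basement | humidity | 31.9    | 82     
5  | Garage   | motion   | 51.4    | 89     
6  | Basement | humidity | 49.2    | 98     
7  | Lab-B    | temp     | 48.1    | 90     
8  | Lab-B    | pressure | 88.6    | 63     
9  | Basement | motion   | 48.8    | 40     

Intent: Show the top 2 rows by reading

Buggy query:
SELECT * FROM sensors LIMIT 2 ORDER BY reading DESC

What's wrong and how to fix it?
Bug: ORDER BY cannot follow LIMIT; LIMIT is the final clause

Fix: Swap the clauses: ORDER BY first, then LIMIT

Corrected query:
SELECT * FROM sensors ORDER BY reading DESC LIMIT 2

Result:
id | location | kind     | reading | battery
---+----------+----------+---------+--------
8  | Lab-B    | pressure | 88.6    | 63     
5  | Garage   | motion   | 51.4    | 89     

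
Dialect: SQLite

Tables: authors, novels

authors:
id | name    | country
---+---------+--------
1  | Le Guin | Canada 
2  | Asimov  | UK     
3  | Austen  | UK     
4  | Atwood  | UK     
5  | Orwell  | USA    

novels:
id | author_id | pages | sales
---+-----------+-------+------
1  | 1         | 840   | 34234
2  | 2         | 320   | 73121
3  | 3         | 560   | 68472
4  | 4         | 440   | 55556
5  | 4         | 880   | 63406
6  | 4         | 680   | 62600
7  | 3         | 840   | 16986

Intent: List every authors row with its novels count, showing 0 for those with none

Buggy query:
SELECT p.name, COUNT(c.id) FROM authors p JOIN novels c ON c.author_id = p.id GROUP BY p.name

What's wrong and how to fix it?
Bug: INNER JOIN drops authors rows that have no matching novels rows

Fix: Switch to LEFT JOIN to retain unmatched parent rows

Corrected query:
SELECT p.name, COUNT(c.id) FROM authors p LEFT JOIN novels c ON c.author_id = p.id GROUP BY p.name

Result:
name    | COUNT(c.id)
--------+------------
Asimov  | 1          
Atwood  | 3          
Austen  | 2          
Le Guin | 1          
Orwell  | 0          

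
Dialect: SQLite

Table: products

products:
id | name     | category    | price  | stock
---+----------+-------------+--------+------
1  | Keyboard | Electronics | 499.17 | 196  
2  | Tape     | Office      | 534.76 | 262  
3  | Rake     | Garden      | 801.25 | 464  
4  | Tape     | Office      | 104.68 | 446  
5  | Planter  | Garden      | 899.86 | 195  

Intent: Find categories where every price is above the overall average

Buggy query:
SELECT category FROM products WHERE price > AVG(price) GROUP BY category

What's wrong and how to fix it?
Bug: WHERE evaluates per row before aggregation, so AVG() is unavailable

Fix: Compute the overall average in a scalar subquery and compare each group's MIN against it in HAVING

Corrected query:
SELECT category FROM products GROUP BY category HAVING MIN(price) > (SELECT AVG(price) FROM products)

Result:
category
--------
Garden  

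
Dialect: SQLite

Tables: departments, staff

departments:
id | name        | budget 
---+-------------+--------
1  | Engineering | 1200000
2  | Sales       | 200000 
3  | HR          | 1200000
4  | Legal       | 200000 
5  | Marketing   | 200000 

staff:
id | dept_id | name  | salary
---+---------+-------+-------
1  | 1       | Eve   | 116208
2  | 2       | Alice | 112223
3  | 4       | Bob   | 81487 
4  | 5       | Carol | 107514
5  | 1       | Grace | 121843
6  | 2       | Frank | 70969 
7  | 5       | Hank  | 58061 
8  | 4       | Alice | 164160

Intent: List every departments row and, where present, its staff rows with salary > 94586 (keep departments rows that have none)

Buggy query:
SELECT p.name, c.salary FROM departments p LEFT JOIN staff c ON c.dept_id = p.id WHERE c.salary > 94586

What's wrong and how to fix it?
Bug: Filtering c.salary in WHERE discards the NULL rows produced by LEFT JOIN, turning it into an inner join

Fix: Move the right-table condition into the ON clause so unmatched parents are kept

Corrected query:
SELECT p.name, c.salary FROM departments p LEFT JOIN staff c ON c.dept_id = p.id AND c.salary > 94586

Result:
name        | salary
------------+-------
Engineering | 116208
Engineering | 121843
Sales       | 112223
HR          | NULL  
Legal       | 164160
Marketing   | 107514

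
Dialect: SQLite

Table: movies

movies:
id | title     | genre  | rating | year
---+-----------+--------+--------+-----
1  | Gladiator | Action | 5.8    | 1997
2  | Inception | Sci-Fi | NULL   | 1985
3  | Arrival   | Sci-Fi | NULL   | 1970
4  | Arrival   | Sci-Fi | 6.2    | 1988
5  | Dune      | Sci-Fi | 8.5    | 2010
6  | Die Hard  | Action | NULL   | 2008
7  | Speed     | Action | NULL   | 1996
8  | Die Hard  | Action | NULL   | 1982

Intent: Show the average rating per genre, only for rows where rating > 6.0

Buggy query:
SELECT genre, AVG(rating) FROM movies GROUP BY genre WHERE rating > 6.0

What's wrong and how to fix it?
Bug: WHERE cannot follow GROUP BY

Fix: Place WHERE between FROM and GROUP BY

Corrected query:
SELECT genre, AVG(rating) FROM movies WHERE rating > 6.0 GROUP BY genre

Result:
genre  | AVG(rating)
-------+------------
Sci-Fi | 7.35       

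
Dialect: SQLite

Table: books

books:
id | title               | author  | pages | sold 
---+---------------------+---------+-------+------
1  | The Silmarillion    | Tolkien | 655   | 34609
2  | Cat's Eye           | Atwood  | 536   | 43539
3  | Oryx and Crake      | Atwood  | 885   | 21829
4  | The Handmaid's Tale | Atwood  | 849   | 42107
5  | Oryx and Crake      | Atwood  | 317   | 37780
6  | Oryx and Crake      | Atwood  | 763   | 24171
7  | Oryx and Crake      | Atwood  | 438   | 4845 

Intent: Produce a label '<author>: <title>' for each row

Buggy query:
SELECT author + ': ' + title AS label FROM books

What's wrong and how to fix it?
Bug: '+' is numeric addition; on text columns SQLite converts them to 0 instead of concatenating

Fix: Use the || operator for string concatenation

Corrected query:
SELECT author || ': ' || title AS label FROM books

Result:
label                      
---------------------------
Tolkien: The Silmarillion  
Atwood: Cat's Eye          
Atwood: Oryx and Crake     
Atwood: The Handmaid's Tale
Atwood: Oryx and Crake     
Atwood: Oryx and Crake     
Atwood: Oryx and Crake     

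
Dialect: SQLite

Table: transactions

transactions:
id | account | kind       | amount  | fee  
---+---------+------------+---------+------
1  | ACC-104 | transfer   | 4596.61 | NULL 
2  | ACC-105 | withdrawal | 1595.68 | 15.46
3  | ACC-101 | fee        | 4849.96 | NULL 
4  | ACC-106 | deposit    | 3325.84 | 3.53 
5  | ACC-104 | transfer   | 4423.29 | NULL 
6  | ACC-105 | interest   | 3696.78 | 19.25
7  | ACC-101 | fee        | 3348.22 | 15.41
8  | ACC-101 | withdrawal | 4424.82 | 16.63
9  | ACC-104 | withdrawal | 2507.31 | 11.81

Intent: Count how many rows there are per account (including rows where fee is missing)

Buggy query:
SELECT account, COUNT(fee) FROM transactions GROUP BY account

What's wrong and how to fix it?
Bug: COUNT(fee) skips NULLs, so groups with missing fee are undercounted

Fix: Use COUNT(*) to count all rows regardless of NULL

Corrected query:
SELECT account, COUNT(*) FROM transactions GROUP BY account

Result:
account | COUNT(*)
--------+---------
ACC-101 | 3       
ACC-104 | 3       
ACC-105 | 2       
ACC-106 | 1       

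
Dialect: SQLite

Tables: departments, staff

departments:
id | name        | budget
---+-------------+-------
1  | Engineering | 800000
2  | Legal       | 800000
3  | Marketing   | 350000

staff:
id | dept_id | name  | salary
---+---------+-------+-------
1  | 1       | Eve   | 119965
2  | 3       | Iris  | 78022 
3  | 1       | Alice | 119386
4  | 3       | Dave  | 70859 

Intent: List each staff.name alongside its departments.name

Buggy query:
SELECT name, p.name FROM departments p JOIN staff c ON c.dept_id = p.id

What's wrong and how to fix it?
Bug: Both tables have a 'name' column; the unqualified reference is ambiguous

Fix: Prefix ambiguous columns with the table alias

Corrected query:
SELECT c.name, p.name FROM departments p JOIN staff c ON c.dept_id = p.id

Result:
name  | name       
------+------------
Eve   | Engineering
Iris  | Marketing  
Alice | Engineering
Dave  | Marketing  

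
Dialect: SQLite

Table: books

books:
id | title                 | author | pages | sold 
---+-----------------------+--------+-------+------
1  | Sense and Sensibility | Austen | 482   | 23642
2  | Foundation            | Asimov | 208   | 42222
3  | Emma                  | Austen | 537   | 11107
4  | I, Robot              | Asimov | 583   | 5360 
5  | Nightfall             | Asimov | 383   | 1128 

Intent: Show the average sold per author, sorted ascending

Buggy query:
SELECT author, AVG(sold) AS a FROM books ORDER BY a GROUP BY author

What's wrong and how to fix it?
Bug: GROUP BY must precede ORDER BY

Fix: Move ORDER BY to the end, after GROUP BY

Corrected query:
SELECT author, AVG(sold) AS a FROM books GROUP BY author ORDER BY a

Result:
author | a           
-------+-------------
Asimov | 16236.666667
Austen | 17374.5     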